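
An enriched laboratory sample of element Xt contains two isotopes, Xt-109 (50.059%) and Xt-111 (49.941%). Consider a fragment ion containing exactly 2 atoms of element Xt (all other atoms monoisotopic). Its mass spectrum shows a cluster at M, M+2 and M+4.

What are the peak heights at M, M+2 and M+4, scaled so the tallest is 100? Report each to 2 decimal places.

50.12 : 100.00 : 49.88

Expanding (0.50059 + 0.49941)^2:
P(M) = 0.50059^2 = 0.250590
P(M+2) = 2 × 0.50059^1 × 0.49941^1 = 0.499999
P(M+4) = 0.49941^2 = 0.249410
The M+2 peak is largest (0.499999); scaling to 100 gives 50.12 : 100.00 : 49.88.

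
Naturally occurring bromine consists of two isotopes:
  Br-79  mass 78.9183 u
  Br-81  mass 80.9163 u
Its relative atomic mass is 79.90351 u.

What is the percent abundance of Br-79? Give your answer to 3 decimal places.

50.690%

Let x be the fractional abundance of Br-79; then Br-81 has abundance 1 − x.
78.9183·x + 80.9163·(1 − x) = 79.90351
(78.9183 − 80.9163)·x = 79.90351 − 80.9163
x = -1.01279 / -1.9980 = 0.50690 → 50.690% Br-79, 49.310% Br-81.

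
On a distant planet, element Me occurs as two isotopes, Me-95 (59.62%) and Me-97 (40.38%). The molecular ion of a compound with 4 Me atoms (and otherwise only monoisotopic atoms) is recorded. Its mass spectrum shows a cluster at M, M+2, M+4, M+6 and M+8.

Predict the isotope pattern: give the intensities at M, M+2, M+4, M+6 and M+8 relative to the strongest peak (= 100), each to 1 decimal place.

Expanding (0.5962 + 0.4038)^4:
P(M) = 0.5962^4 = 0.126348
P(M+2) = 4 × 0.5962^3 × 0.4038^1 = 0.342296
P(M+4) = 6 × 0.5962^2 × 0.4038^2 = 0.347751
P(M+6) = 4 × 0.5962^1 × 0.4038^3 = 0.157019
P(M+8) = 0.4038^4 = 0.026587
The M+4 peak is largest (0.347751); scaling to 100 gives 36.3 : 98.4 : 100.0 : 45.2 : 7.6.

36.3 : 98.4 : 100.0 : 45.2 : 7.6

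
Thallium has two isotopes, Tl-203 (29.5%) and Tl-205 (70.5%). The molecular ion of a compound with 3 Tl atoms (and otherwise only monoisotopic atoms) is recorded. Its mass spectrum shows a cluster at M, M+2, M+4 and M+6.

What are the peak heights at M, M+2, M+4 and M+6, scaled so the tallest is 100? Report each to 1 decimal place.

5.8 : 41.8 : 100.0 : 79.7

Expanding (0.295 + 0.705)^3:
P(M) = 0.295^3 = 0.025672
P(M+2) = 3 × 0.295^2 × 0.705^1 = 0.184058
P(M+4) = 3 × 0.295^1 × 0.705^2 = 0.439867
P(M+6) = 0.705^3 = 0.350403
The M+4 peak is largest (0.439867); scaling to 100 gives 5.8 : 41.8 : 100.0 : 79.7.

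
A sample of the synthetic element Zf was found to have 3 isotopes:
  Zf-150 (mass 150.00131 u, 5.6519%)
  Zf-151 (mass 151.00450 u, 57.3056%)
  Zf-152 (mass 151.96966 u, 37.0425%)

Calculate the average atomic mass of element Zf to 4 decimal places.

151.3053 u

Average mass = Σ (abundance × isotope mass) = 0.056519 × 150.00131 + 0.573056 × 151.00450 + 0.370425 × 151.96966
= 8.477924 + 86.534035 + 56.293361 = 151.305320 u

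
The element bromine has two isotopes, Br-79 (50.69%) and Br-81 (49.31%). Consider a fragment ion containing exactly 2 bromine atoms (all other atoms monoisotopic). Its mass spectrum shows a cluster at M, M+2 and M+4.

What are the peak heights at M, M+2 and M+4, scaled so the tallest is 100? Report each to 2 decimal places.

The 2 Br atoms are independent, so intensities follow the terms of (0.5069 + 0.4931)^2.
P(M) = 0.5069^2 = 0.256948
P(M+2) = 2 × 0.5069^1 × 0.4931^1 = 0.499905
P(M+4) = 0.4931^2 = 0.243148
The M+2 peak is largest (0.499905); scaling to 100 gives 51.40 : 100.00 : 48.64.

51.40 : 100.00 : 48.64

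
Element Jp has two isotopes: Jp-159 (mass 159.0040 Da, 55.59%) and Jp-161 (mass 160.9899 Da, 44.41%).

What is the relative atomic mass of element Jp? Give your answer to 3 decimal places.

159.886 Da

Weight each isotope mass by its fractional abundance: 0.5559 × 159.0040 + 0.4441 × 160.9899
= 88.39032 + 71.49561 = 159.88593 Da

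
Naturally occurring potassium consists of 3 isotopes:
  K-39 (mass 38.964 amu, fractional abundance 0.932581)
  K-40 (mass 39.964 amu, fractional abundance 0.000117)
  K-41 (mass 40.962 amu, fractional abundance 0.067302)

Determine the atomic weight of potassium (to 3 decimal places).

39.099 amu

Average mass = Σ (abundance × isotope mass) = 0.932581 × 38.964 + 0.000117 × 39.964 + 0.067302 × 40.962
= 36.3371 + 0.0047 + 2.7568 = 39.0986 amu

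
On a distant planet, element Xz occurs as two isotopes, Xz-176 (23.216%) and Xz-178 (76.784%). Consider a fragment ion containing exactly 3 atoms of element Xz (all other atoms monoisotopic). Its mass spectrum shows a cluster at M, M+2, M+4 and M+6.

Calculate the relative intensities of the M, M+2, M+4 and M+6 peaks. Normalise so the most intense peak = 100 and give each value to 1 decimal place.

2.8 : 27.4 : 90.7 : 100.0

Each Xz atom is independently Xz-176 (p = 0.23216) or Xz-178 (q = 0.76784); the cluster is the binomial expansion (p + q)^3.
P(M) = 0.23216^3 = 0.012513
P(M+2) = 3 × 0.23216^2 × 0.76784^1 = 0.124156
P(M+4) = 3 × 0.23216^1 × 0.76784^2 = 0.410629
P(M+6) = 0.76784^3 = 0.452702
The M+6 peak is largest (0.452702); scaling to 100 gives 2.8 : 27.4 : 90.7 : 100.0.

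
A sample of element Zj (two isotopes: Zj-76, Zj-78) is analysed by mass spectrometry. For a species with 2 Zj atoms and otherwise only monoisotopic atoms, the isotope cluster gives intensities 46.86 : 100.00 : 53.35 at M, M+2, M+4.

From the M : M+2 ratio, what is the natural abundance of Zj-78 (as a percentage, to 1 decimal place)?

51.6%

Let p = fractional abundance of Zj-76. I(M+2)/I(M) = [C(2,1)·p^1·(1−p)] / p^2 = 2·(1−p)/p = 100.00/46.86 = 2.1340
(1−p)/p = 2.1340/2 = 1.0670  ⇒  p = 1/(1 + 1.0670) = 0.4838
Zj-76: 48.4%, Zj-78: 51.6%.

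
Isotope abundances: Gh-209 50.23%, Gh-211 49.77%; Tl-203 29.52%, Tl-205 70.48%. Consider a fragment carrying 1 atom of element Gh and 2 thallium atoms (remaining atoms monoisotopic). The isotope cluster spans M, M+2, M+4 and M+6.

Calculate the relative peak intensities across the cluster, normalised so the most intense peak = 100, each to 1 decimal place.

Element Gh pattern (n=1): 0.5023 : 0.4977
Thallium pattern (n=2): 0.08714304 : 0.41611392 : 0.49674304
Convolve the two distributions (both contribute in 2-u steps):
  M: 0.5023×0.08714304 = 0.043772
  M+2: 0.5023×0.41611392 + 0.4977×0.08714304 = 0.252385
  M+4: 0.5023×0.49674304 + 0.4977×0.41611392 = 0.456614
  M+6: 0.4977×0.49674304 = 0.247229
Scale to base peak (0.456614) = 100: 9.6 : 55.3 : 100.0 : 54.1

9.6 : 55.3 : 100.0 : 54.1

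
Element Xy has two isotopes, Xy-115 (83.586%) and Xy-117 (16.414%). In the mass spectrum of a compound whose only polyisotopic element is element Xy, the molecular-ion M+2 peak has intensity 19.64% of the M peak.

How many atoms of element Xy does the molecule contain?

1

For n independent Xy atoms, I(M+2)/I(M) = n · (abundance Xy-117) / (abundance Xy-115) = n · 0.16414/0.83586.
n = 0.1964 × 0.83586/0.16414 = 1.00 ≈ 1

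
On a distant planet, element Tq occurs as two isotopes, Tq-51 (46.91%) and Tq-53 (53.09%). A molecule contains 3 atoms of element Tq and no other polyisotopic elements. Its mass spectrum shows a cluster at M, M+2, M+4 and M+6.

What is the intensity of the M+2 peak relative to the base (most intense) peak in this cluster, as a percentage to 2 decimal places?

Binomial terms of (0.4691 + 0.5309)^3: M 0.1032, M+2 0.3505, M+4 0.3967, M+6 0.1496 → M+4 is the base peak.
P(M+4) = C(3,2) × 0.4691^1 × 0.5309^2 = 3 × 0.4691 × 0.28185481 = 0.396654 (base)
P(M+2) = C(3,1) × 0.4691^2 × 0.5309^1 = 3 × 0.22005481 × 0.5309 = 0.350481
Relative intensity = 0.350481 / 0.396654 × 100 = 88.36

88.36%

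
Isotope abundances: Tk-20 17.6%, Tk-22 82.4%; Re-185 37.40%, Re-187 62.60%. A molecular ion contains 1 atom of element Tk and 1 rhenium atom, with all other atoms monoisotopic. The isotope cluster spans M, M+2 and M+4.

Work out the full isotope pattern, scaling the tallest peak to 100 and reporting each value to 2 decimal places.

12.76 : 81.10 : 100.00

Element Tk pattern (n=1): 0.1760 : 0.8240
Rhenium pattern (n=1): 0.3740 : 0.6260
Convolve the two distributions (both contribute in 2-u steps):
  M: 0.1760×0.3740 = 0.065824
  M+2: 0.1760×0.6260 + 0.8240×0.3740 = 0.418352
  M+4: 0.8240×0.6260 = 0.515824
Scale to base peak (0.515824) = 100: 12.76 : 81.10 : 100.00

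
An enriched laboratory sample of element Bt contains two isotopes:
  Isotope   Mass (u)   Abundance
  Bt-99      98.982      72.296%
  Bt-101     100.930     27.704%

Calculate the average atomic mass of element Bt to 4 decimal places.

The abundance-weighted mean is 0.72296 × 98.982 + 0.27704 × 100.930
= 71.56003 + 27.96165 = 99.52168 u

99.5217 u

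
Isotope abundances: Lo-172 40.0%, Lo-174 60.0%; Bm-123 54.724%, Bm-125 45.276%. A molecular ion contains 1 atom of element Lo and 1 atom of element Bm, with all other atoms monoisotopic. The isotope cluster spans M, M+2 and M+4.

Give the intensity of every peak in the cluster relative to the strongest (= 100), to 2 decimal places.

42.97 : 100.00 : 53.32

Element Lo pattern (n=1): 0.4000 : 0.6000
Element Bm pattern (n=1): 0.54724 : 0.45276
Convolve the two distributions (both contribute in 2-u steps):
  M: 0.4000×0.54724 = 0.218896
  M+2: 0.4000×0.45276 + 0.6000×0.54724 = 0.509448
  M+4: 0.6000×0.45276 = 0.271656
Scale to base peak (0.509448) = 100: 42.97 : 100.00 : 53.32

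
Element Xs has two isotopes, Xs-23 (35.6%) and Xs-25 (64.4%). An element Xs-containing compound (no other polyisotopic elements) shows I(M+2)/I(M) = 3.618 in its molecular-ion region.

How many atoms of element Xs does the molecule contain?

2

With n Xs atoms, P(M+2)/P(M) = C(n,1)·p^(n−1)q / p^n = n·q/p = n · 0.644/0.356.
n = 3.618 × 0.356/0.644 = 2.00 ≈ 2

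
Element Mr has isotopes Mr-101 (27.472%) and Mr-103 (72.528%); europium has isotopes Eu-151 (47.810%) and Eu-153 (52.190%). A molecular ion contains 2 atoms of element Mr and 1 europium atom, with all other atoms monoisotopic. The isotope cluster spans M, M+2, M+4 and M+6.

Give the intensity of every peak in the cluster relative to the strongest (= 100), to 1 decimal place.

Element Mr pattern (n=2): 0.07547108 : 0.39849784 : 0.52603108
Europium pattern (n=1): 0.4781 : 0.5219
Convolve the two distributions (both contribute in 2-u steps):
  M: 0.07547108×0.4781 = 0.036083
  M+2: 0.07547108×0.5219 + 0.39849784×0.4781 = 0.229910
  M+4: 0.39849784×0.5219 + 0.52603108×0.4781 = 0.459471
  M+6: 0.52603108×0.5219 = 0.274536
Scale to base peak (0.459471) = 100: 7.9 : 50.0 : 100.0 : 59.8

7.9 : 50.0 : 100.0 : 59.8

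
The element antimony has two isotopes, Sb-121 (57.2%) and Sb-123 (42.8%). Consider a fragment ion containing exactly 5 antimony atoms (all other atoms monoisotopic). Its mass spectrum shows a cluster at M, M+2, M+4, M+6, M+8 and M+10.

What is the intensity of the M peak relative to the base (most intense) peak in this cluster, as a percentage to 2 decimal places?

(0.572 + 0.428)^5 gives M 0.0612, M+2 0.2291, M+4 0.3428, M+6 0.2565, M+8 0.0960, M+10 0.0144; the largest is M+4.
P(M+4) = C(5,2) × 0.572^3 × 0.428^2 = 10 × 0.18714925 × 0.183184 = 0.342827 (base)
P(M) = C(5,0) × 0.572^5 × 0.428^0 = 1 × 0.06123224 × 1.0000 = 0.061232
Relative intensity = 0.061232 / 0.342827 × 100 = 17.86

17.86%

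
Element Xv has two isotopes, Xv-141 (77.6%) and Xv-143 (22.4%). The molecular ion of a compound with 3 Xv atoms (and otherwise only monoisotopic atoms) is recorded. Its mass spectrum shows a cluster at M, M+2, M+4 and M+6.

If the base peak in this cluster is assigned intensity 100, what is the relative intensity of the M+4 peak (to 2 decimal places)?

25.00

Term probabilities: M 0.4673, M+2 0.4047, M+4 0.1168, M+6 0.0112. Base peak = M.
P(M) = C(3,0) × 0.776^3 × 0.224^0 = 1 × 0.46728858 × 1.0000 = 0.467289 (base)
P(M+4) = C(3,2) × 0.776^1 × 0.224^2 = 3 × 0.7760 × 0.050176 = 0.116810
Relative intensity = 0.116810 / 0.467289 × 100 = 25.00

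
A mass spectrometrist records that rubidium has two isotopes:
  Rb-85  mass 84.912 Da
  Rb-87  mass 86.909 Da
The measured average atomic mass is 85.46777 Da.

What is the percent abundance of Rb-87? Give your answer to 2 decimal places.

Writing the weighted mean with unknown fraction x of Rb-85:
84.912·x + 86.909·(1 − x) = 85.46777
(84.912 − 86.909)·x = 85.46777 − 86.909
x = -1.44123 / -1.997 = 0.72170 → 72.17% Rb-85, 27.83% Rb-87.

27.83%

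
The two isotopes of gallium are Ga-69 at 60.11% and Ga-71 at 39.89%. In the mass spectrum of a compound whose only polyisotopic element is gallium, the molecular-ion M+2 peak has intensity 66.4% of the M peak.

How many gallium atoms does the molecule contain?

1

With n Ga atoms, P(M+2)/P(M) = C(n,1)·p^(n−1)q / p^n = n·q/p = n · 0.3989/0.6011.
n = 0.664 × 0.6011/0.3989 = 1.00 ≈ 1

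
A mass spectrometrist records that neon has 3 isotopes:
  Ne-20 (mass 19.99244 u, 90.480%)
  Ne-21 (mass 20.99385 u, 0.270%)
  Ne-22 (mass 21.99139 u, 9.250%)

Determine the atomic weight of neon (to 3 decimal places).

20.180 u

Ar = Σ fᵢ·mᵢ = 0.90480 × 19.99244 + 0.00270 × 20.99385 + 0.09250 × 21.99139
= 18.089160 + 0.056683 + 2.034204 = 20.180047 u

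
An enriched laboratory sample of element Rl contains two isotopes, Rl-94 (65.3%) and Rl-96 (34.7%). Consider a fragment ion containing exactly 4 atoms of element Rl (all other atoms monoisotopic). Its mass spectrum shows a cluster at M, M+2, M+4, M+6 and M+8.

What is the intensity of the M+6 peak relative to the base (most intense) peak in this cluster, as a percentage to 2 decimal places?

Term probabilities: M 0.1818, M+2 0.3865, M+4 0.3081, M+6 0.1091, M+8 0.0145. Base peak = M+2.
P(M+2) = C(4,1) × 0.653^3 × 0.347^1 = 4 × 0.27844508 × 0.3470 = 0.386482 (base)
P(M+6) = C(4,3) × 0.653^1 × 0.347^3 = 4 × 0.6530 × 0.04178192 = 0.109134
Relative intensity = 0.109134 / 0.386482 × 100 = 28.24

28.24%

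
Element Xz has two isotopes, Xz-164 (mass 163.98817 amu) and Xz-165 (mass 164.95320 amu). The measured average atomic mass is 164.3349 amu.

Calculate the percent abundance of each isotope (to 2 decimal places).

With x = fraction of Xz-164 (so Xz-165 is 1 − x):
163.98817·x + 164.95320·(1 − x) = 164.3349
(163.98817 − 164.95320)·x = 164.3349 − 164.95320
x = -0.61830 / -0.96503 = 0.64071 → 64.07% Xz-164, 35.93% Xz-165.

Xz-164: 64.07%, Xz-165: 35.93%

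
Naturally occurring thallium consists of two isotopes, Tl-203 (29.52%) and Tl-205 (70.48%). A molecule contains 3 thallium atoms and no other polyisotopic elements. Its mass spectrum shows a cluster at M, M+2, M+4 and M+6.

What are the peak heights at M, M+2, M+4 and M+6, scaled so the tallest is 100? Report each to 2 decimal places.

5.85 : 41.88 : 100.00 : 79.58

Each Tl atom is independently Tl-203 (p = 0.2952) or Tl-205 (q = 0.7048); the cluster is the binomial expansion (p + q)^3.
P(M) = 0.2952^3 = 0.025725
P(M+2) = 3 × 0.2952^2 × 0.7048^1 = 0.184255
P(M+4) = 3 × 0.2952^1 × 0.7048^2 = 0.439916
P(M+6) = 0.7048^3 = 0.350104
The M+4 peak is largest (0.439916); scaling to 100 gives 5.85 : 41.88 : 100.00 : 79.58.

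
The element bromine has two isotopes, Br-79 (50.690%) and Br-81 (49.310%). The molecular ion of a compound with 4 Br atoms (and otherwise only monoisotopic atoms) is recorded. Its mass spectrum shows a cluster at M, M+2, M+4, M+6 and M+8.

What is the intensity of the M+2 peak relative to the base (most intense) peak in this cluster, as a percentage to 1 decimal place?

(0.50690 + 0.49310)^4 gives M 0.0660, M+2 0.2569, M+4 0.3749, M+6 0.2431, M+8 0.0591; the largest is M+4.
P(M+4) = C(4,2) × 0.50690^2 × 0.49310^2 = 6 × 0.25694761 × 0.24314761 = 0.374857 (base)
P(M+2) = C(4,1) × 0.50690^3 × 0.49310^1 = 4 × 0.13024674 × 0.4931 = 0.256899
Relative intensity = 0.256899 / 0.374857 × 100 = 68.5

68.5%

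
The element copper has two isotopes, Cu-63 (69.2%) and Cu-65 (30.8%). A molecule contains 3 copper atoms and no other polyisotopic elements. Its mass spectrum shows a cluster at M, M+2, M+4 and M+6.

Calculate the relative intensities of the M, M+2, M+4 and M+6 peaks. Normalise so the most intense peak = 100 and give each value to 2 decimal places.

The 3 Cu atoms are independent, so intensities follow the terms of (0.692 + 0.308)^3.
P(M) = 0.692^3 = 0.331374
P(M+2) = 3 × 0.692^2 × 0.308^1 = 0.442470
P(M+4) = 3 × 0.692^1 × 0.308^2 = 0.196938
P(M+6) = 0.308^3 = 0.029218
The M+2 peak is largest (0.442470); scaling to 100 gives 74.89 : 100.00 : 44.51 : 6.60.

74.89 : 100.00 : 44.51 : 6.60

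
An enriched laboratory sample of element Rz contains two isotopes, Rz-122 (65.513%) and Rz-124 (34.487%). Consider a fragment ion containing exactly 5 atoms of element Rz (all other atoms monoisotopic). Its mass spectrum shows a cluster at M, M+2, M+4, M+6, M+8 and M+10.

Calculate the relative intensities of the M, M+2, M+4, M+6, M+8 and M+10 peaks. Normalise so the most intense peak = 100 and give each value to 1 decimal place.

Each Rz atom is independently Rz-122 (p = 0.65513) or Rz-124 (q = 0.34487); the cluster is the binomial expansion (p + q)^5.
P(M) = 0.65513^5 = 0.120681
P(M+2) = 5 × 0.65513^4 × 0.34487^1 = 0.317640
P(M+4) = 10 × 0.65513^3 × 0.34487^2 = 0.334421
P(M+6) = 10 × 0.65513^2 × 0.34487^3 = 0.176044
P(M+8) = 5 × 0.65513^1 × 0.34487^4 = 0.046336
P(M+10) = 0.34487^5 = 0.004878
The M+4 peak is largest (0.334421); scaling to 100 gives 36.1 : 95.0 : 100.0 : 52.6 : 13.9 : 1.5.

36.1 : 95.0 : 100.0 : 52.6 : 13.9 : 1.5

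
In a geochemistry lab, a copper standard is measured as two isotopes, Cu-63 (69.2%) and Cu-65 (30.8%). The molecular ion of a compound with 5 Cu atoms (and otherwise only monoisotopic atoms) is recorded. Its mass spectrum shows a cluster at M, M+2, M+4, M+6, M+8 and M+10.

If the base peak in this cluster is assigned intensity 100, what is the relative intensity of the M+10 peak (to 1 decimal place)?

(0.692 + 0.308)^5 gives M 0.1587, M+2 0.3531, M+4 0.3144, M+6 0.1399, M+8 0.0311, M+10 0.0028; the largest is M+2.
P(M+2) = C(5,1) × 0.692^4 × 0.308^1 = 5 × 0.22931073 × 0.3080 = 0.353139 (base)
P(M+10) = C(5,5) × 0.692^0 × 0.308^5 = 1 × 1.0000 × 0.00277175 = 0.002772
Relative intensity = 0.002772 / 0.353139 × 100 = 0.8

0.8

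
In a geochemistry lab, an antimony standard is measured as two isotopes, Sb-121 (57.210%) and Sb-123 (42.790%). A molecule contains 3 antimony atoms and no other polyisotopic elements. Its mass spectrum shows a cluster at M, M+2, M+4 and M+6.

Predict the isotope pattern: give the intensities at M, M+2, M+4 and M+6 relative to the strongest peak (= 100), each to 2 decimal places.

Each Sb atom is independently Sb-121 (p = 0.57210) or Sb-123 (q = 0.42790); the cluster is the binomial expansion (p + q)^3.
P(M) = 0.57210^3 = 0.187247
P(M+2) = 3 × 0.57210^2 × 0.42790^1 = 0.420153
P(M+4) = 3 × 0.57210^1 × 0.42790^2 = 0.314252
P(M+6) = 0.42790^3 = 0.078348
The M+2 peak is largest (0.420153); scaling to 100 gives 44.57 : 100.00 : 74.79 : 18.65.

44.57 : 100.00 : 74.79 : 18.65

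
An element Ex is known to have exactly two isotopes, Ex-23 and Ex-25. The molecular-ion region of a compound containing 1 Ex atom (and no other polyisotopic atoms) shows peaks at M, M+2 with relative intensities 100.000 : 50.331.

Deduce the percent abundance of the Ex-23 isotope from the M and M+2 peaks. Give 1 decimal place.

66.5%

Let p = fractional abundance of Ex-23. I(M+2)/I(M) = [C(1,1)·p^0·(1−p)] / p^1 = 1·(1−p)/p = 50.331/100.000 = 0.5033
(1−p)/p = 0.5033/1 = 0.5033  ⇒  p = 1/(1 + 0.5033) = 0.6652
Ex-23: 66.5%, Ex-25: 33.5%.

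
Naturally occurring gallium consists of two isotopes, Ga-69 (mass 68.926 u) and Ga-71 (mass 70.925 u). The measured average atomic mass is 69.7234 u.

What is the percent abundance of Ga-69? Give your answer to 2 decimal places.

60.11%

With x = fraction of Ga-69 (so Ga-71 is 1 − x):
68.926·x + 70.925·(1 − x) = 69.7234
(68.926 − 70.925)·x = 69.7234 − 70.925
x = -1.2016 / -1.999 = 0.60110 → 60.11% Ga-69, 39.89% Ga-71.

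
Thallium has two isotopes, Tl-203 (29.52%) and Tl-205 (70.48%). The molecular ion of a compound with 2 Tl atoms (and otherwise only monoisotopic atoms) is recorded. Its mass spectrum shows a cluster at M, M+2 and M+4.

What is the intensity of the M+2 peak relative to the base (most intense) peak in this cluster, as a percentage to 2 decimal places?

83.77%

Term probabilities: M 0.0871, M+2 0.4161, M+4 0.4967. Base peak = M+4.
P(M+4) = C(2,2) × 0.2952^0 × 0.7048^2 = 1 × 1.0000 × 0.49674304 = 0.496743 (base)
P(M+2) = C(2,1) × 0.2952^1 × 0.7048^1 = 2 × 0.2952 × 0.7048 = 0.416114
Relative intensity = 0.416114 / 0.496743 × 100 = 83.77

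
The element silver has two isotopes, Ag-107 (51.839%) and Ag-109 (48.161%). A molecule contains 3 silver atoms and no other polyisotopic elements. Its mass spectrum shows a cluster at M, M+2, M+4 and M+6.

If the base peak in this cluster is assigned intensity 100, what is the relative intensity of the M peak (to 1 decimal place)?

35.9

Term probabilities: M 0.1393, M+2 0.3883, M+4 0.3607, M+6 0.1117. Base peak = M+2.
P(M+2) = C(3,1) × 0.51839^2 × 0.48161^1 = 3 × 0.26872819 × 0.48161 = 0.388267 (base)
P(M) = C(3,0) × 0.51839^3 × 0.48161^0 = 1 × 0.13930601 × 1.0000 = 0.139306
Relative intensity = 0.139306 / 0.388267 × 100 = 35.9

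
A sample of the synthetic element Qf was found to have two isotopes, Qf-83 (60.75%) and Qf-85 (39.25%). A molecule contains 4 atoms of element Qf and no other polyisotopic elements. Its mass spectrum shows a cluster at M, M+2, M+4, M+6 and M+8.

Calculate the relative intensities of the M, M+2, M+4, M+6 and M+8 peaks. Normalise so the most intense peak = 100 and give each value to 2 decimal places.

Each Qf atom is independently Qf-83 (p = 0.6075) or Qf-85 (q = 0.3925); the cluster is the binomial expansion (p + q)^4.
P(M) = 0.6075^4 = 0.136203
P(M+2) = 4 × 0.6075^3 × 0.3925^1 = 0.351997
P(M+4) = 6 × 0.6075^2 × 0.3925^2 = 0.341133
P(M+6) = 4 × 0.6075^1 × 0.3925^3 = 0.146935
P(M+8) = 0.3925^4 = 0.023733
The M+2 peak is largest (0.351997); scaling to 100 gives 38.69 : 100.00 : 96.91 : 41.74 : 6.74.

38.69 : 100.00 : 96.91 : 41.74 : 6.74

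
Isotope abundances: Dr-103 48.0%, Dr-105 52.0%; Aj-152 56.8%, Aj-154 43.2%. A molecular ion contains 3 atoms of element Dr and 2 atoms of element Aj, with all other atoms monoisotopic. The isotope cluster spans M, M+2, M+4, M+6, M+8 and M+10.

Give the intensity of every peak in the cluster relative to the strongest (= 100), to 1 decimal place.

11.1 : 52.8 : 100.0 : 94.1 : 43.9 : 8.1

Element Dr pattern (n=3): 0.110592 : 0.359424 : 0.389376 : 0.140608
Element Aj pattern (n=2): 0.322624 : 0.490752 : 0.186624
Convolve the two distributions (both contribute in 2-u steps):
  M: 0.110592×0.322624 = 0.035680
  M+2: 0.110592×0.490752 + 0.359424×0.322624 = 0.170232
  M+4: 0.110592×0.186624 + 0.359424×0.490752 + 0.389376×0.322624 = 0.322649
  M+6: 0.359424×0.186624 + 0.389376×0.490752 + 0.140608×0.322624 = 0.303528
  M+8: 0.389376×0.186624 + 0.140608×0.490752 = 0.141671
  M+10: 0.140608×0.186624 = 0.026241
Scale to base peak (0.322649) = 100: 11.1 : 52.8 : 100.0 : 94.1 : 43.9 : 8.1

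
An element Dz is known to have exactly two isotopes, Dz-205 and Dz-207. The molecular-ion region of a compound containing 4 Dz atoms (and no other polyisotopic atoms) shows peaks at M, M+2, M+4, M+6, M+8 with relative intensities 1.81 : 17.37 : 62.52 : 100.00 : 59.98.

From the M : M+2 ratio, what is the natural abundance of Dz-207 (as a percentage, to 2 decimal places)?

70.58%

If p is the fraction of Dz that is Dz-205, then I(M+2)/I(M) = [C(4,1)·p^3·(1−p)] / p^4 = 4·(1−p)/p = 17.37/1.81 = 9.5967
(1−p)/p = 9.5967/4 = 2.3992  ⇒  p = 1/(1 + 2.3992) = 0.2942
Dz-205: 29.42%, Dz-207: 70.58%.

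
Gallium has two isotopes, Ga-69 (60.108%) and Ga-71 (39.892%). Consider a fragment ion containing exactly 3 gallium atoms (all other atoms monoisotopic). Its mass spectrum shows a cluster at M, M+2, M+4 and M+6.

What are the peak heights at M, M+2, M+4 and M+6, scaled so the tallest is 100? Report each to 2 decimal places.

50.23 : 100.00 : 66.37 : 14.68

Each Ga atom is independently Ga-69 (p = 0.60108) or Ga-71 (q = 0.39892); the cluster is the binomial expansion (p + q)^3.
P(M) = 0.60108^3 = 0.217169
P(M+2) = 3 × 0.60108^2 × 0.39892^1 = 0.432386
P(M+4) = 3 × 0.60108^1 × 0.39892^2 = 0.286963
P(M+6) = 0.39892^3 = 0.063483
The M+2 peak is largest (0.432386); scaling to 100 gives 50.23 : 100.00 : 66.37 : 14.68.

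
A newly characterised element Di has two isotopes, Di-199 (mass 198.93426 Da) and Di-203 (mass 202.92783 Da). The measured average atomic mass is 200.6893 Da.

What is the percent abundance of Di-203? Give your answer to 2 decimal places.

43.95%

Writing the weighted mean with unknown fraction x of Di-199:
198.93426·x + 202.92783·(1 − x) = 200.6893
(198.93426 − 202.92783)·x = 200.6893 − 202.92783
x = -2.23853 / -3.99357 = 0.56053 → 56.05% Di-199, 43.95% Di-203.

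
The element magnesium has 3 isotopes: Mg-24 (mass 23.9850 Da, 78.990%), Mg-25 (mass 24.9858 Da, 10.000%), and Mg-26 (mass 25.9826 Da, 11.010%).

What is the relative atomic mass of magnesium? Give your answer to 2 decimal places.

Ar = Σ fᵢ·mᵢ = 0.78990 × 23.9850 + 0.10000 × 24.9858 + 0.11010 × 25.9826
= 18.94575 + 2.49858 + 2.86068 = 24.30501 Da

24.31 Da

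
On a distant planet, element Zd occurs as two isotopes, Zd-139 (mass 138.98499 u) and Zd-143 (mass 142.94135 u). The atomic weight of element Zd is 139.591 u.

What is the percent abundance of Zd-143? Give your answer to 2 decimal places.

Writing the weighted mean with unknown fraction x of Zd-139:
138.98499·x + 142.94135·(1 − x) = 139.591
(138.98499 − 142.94135)·x = 139.591 − 142.94135
x = -3.35035 / -3.95636 = 0.84683 → 84.68% Zd-139, 15.32% Zd-143.

15.32%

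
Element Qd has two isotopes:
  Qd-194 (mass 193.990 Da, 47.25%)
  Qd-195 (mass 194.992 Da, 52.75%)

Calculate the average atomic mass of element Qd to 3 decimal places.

Average mass = Σ (abundance × isotope mass) = 0.4725 × 193.990 + 0.5275 × 194.992
= 91.6603 + 102.8583 = 194.5186 Da

194.519 Da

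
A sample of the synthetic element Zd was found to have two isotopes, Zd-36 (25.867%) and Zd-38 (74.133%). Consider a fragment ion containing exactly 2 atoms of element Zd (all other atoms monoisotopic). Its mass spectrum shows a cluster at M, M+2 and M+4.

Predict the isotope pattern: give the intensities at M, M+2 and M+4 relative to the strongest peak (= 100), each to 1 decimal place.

12.2 : 69.8 : 100.0

Expanding (0.25867 + 0.74133)^2:
P(M) = 0.25867^2 = 0.066910
P(M+2) = 2 × 0.25867^1 × 0.74133^1 = 0.383520
P(M+4) = 0.74133^2 = 0.549570
The M+4 peak is largest (0.549570); scaling to 100 gives 12.2 : 69.8 : 100.0.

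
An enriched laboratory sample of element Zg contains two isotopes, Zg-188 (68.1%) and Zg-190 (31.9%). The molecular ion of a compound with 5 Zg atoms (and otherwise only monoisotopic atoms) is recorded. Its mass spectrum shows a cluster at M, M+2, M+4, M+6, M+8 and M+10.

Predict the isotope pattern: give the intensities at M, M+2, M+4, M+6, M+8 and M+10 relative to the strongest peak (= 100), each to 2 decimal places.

Expanding (0.681 + 0.319)^5:
P(M) = 0.681^5 = 0.146466
P(M+2) = 5 × 0.681^4 × 0.319^1 = 0.343043
P(M+4) = 10 × 0.681^3 × 0.319^2 = 0.321383
P(M+6) = 10 × 0.681^2 × 0.319^3 = 0.150545
P(M+8) = 5 × 0.681^1 × 0.319^4 = 0.035260
P(M+10) = 0.319^5 = 0.003303
The M+2 peak is largest (0.343043); scaling to 100 gives 42.70 : 100.00 : 93.69 : 43.89 : 10.28 : 0.96.

42.70 : 100.00 : 93.69 : 43.89 : 10.28 : 0.96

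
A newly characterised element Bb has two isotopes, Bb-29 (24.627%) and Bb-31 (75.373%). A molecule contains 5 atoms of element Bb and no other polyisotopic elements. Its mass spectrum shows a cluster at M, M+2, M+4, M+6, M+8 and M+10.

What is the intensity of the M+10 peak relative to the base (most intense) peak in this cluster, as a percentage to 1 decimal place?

61.2%

Binomial terms of (0.24627 + 0.75373)^5: M 0.0009, M+2 0.0139, M+4 0.0849, M+6 0.2597, M+8 0.3974, M+10 0.2433 → M+8 is the base peak.
P(M+8) = C(5,4) × 0.24627^1 × 0.75373^4 = 5 × 0.24627 × 0.32274774 = 0.397415 (base)
P(M+10) = C(5,5) × 0.24627^0 × 0.75373^5 = 1 × 1.0000 × 0.24326465 = 0.243265
Relative intensity = 0.243265 / 0.397415 × 100 = 61.2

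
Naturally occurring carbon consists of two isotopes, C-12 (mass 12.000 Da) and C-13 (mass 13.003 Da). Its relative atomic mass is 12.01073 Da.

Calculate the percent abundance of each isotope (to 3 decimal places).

C-12: 98.930%, C-13: 1.070%

Writing the weighted mean with unknown fraction x of C-12:
12.000·x + 13.003·(1 − x) = 12.01073
(12.000 − 13.003)·x = 12.01073 − 13.003
x = -0.99227 / -1.003 = 0.98930 → 98.930% C-12, 1.070% C-13.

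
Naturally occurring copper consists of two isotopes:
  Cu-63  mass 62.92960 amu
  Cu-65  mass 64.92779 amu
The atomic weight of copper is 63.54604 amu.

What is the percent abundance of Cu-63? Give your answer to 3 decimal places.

69.150%

Let x be the fractional abundance of Cu-63; then Cu-65 has abundance 1 − x.
62.92960·x + 64.92779·(1 − x) = 63.54604
(62.92960 − 64.92779)·x = 63.54604 − 64.92779
x = -1.38175 / -1.99819 = 0.69150 → 69.150% Cu-63, 30.850% Cu-65.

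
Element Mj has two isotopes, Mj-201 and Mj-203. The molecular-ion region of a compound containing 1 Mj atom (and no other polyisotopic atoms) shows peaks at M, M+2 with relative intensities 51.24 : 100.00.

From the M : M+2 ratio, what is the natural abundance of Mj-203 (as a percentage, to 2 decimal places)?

66.12%

If p is the fraction of Mj that is Mj-201, then I(M+2)/I(M) = [C(1,1)·p^0·(1−p)] / p^1 = 1·(1−p)/p = 100.00/51.24 = 1.9516
(1−p)/p = 1.9516/1 = 1.9516  ⇒  p = 1/(1 + 1.9516) = 0.3388
Mj-201: 33.88%, Mj-203: 66.12%.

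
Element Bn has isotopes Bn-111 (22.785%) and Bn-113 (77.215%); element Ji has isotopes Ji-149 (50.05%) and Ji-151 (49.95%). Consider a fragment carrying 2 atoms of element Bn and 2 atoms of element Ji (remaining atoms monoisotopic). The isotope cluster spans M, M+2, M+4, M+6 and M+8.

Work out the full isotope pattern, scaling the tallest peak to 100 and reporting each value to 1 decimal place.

Element Bn pattern (n=2): 0.05191562 : 0.35186875 : 0.59621562
Element Ji pattern (n=2): 0.25050025 : 0.4999995 : 0.24950025
Convolve the two distributions (both contribute in 2-u steps):
  M: 0.05191562×0.25050025 = 0.013005
  M+2: 0.05191562×0.4999995 + 0.35186875×0.25050025 = 0.114101
  M+4: 0.05191562×0.24950025 + 0.35186875×0.4999995 + 0.59621562×0.25050025 = 0.338239
  M+6: 0.35186875×0.24950025 + 0.59621562×0.4999995 = 0.385899
  M+8: 0.59621562×0.24950025 = 0.148756
Scale to base peak (0.385899) = 100: 3.4 : 29.6 : 87.6 : 100.0 : 38.5

3.4 : 29.6 : 87.6 : 100.0 : 38.5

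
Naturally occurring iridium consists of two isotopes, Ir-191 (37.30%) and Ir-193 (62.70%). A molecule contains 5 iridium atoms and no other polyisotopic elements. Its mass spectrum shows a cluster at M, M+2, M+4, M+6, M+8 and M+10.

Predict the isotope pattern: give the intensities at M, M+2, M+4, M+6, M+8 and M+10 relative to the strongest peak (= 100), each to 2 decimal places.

The 5 Ir atoms are independent, so intensities follow the terms of (0.3730 + 0.6270)^5.
P(M) = 0.3730^5 = 0.007220
P(M+2) = 5 × 0.3730^4 × 0.6270^1 = 0.060684
P(M+4) = 10 × 0.3730^3 × 0.6270^2 = 0.204015
P(M+6) = 10 × 0.3730^2 × 0.6270^3 = 0.342942
P(M+8) = 5 × 0.3730^1 × 0.6270^4 = 0.288237
P(M+10) = 0.6270^5 = 0.096903
The M+6 peak is largest (0.342942); scaling to 100 gives 2.11 : 17.70 : 59.49 : 100.00 : 84.05 : 28.26.

2.11 : 17.70 : 59.49 : 100.00 : 84.05 : 28.26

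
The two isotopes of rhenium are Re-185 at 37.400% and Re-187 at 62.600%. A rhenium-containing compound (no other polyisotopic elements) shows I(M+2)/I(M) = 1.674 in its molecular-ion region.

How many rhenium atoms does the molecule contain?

With n Re atoms, P(M+2)/P(M) = C(n,1)·p^(n−1)q / p^n = n·q/p = n · 0.62600/0.37400.
n = 1.674 × 0.37400/0.62600 = 1.00 ≈ 1

1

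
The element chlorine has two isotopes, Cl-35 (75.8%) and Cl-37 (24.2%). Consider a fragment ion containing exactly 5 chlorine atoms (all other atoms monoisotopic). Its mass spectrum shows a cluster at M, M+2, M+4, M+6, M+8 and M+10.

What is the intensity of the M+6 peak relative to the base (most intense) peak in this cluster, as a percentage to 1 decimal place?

Binomial terms of (0.758 + 0.242)^5: M 0.2502, M+2 0.3994, M+4 0.2551, M+6 0.0814, M+8 0.0130, M+10 0.0008 → M+2 is the base peak.
P(M+2) = C(5,1) × 0.758^4 × 0.242^1 = 5 × 0.33012379 × 0.2420 = 0.399450 (base)
P(M+6) = C(5,3) × 0.758^2 × 0.242^3 = 10 × 0.574564 × 0.01417249 = 0.081430
Relative intensity = 0.081430 / 0.399450 × 100 = 20.4

20.4%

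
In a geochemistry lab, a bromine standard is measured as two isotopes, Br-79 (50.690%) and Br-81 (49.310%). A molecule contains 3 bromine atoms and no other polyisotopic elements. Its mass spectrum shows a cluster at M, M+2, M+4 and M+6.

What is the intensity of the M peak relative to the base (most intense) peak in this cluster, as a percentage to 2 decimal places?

34.27%

Binomial terms of (0.50690 + 0.49310)^3: M 0.1302, M+2 0.3801, M+4 0.3698, M+6 0.1199 → M+2 is the base peak.
P(M+2) = C(3,1) × 0.50690^2 × 0.49310^1 = 3 × 0.25694761 × 0.4931 = 0.380103 (base)
P(M) = C(3,0) × 0.50690^3 × 0.49310^0 = 1 × 0.13024674 × 1.0000 = 0.130247
Relative intensity = 0.130247 / 0.380103 × 100 = 34.27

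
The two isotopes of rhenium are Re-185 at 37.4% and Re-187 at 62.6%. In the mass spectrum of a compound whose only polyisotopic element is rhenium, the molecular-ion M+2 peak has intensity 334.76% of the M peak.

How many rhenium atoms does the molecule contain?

With n Re atoms, P(M+2)/P(M) = C(n,1)·p^(n−1)q / p^n = n·q/p = n · 0.626/0.374.
n = 3.3476 × 0.374/0.626 = 2.00 ≈ 2

2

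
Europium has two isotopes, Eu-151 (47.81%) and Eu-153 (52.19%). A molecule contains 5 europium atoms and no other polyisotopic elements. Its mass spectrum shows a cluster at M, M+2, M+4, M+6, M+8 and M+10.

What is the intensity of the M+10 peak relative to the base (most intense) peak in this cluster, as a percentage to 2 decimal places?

11.92%

Term probabilities: M 0.0250, M+2 0.1363, M+4 0.2977, M+6 0.3249, M+8 0.1774, M+10 0.0387. Base peak = M+6.
P(M+6) = C(5,3) × 0.4781^2 × 0.5219^3 = 10 × 0.22857961 × 0.14215492 = 0.324937 (base)
P(M+10) = C(5,5) × 0.4781^0 × 0.5219^5 = 1 × 1.0000 × 0.0387201 = 0.038720
Relative intensity = 0.038720 / 0.324937 × 100 = 11.92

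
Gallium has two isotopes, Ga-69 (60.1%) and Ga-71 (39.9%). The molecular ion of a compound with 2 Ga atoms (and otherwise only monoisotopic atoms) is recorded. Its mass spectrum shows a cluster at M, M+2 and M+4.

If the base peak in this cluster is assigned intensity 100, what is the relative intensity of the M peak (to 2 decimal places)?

Binomial terms of (0.601 + 0.399)^2: M 0.3612, M+2 0.4796, M+4 0.1592 → M+2 is the base peak.
P(M+2) = C(2,1) × 0.601^1 × 0.399^1 = 2 × 0.6010 × 0.3990 = 0.479598 (base)
P(M) = C(2,0) × 0.601^2 × 0.399^0 = 1 × 0.361201 × 1.0000 = 0.361201
Relative intensity = 0.361201 / 0.479598 × 100 = 75.31

75.31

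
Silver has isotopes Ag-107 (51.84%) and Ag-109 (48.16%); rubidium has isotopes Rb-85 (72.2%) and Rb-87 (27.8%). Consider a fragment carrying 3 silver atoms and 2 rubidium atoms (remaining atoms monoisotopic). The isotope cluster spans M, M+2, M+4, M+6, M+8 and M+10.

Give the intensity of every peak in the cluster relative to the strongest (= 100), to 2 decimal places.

20.48 : 72.84 : 100.00 : 65.71 : 20.50 : 2.43

Silver pattern (n=3): 0.13931407 : 0.38827347 : 0.36071085 : 0.11170161
Rubidium pattern (n=2): 0.521284 : 0.401432 : 0.077284
Convolve the two distributions (both contribute in 2-u steps):
  M: 0.13931407×0.521284 = 0.072622
  M+2: 0.13931407×0.401432 + 0.38827347×0.521284 = 0.258326
  M+4: 0.13931407×0.077284 + 0.38827347×0.401432 + 0.36071085×0.521284 = 0.354665
  M+6: 0.38827347×0.077284 + 0.36071085×0.401432 + 0.11170161×0.521284 = 0.233036
  M+8: 0.36071085×0.077284 + 0.11170161×0.401432 = 0.072718
  M+10: 0.11170161×0.077284 = 0.008633
Scale to base peak (0.354665) = 100: 20.48 : 72.84 : 100.00 : 65.71 : 20.50 : 2.43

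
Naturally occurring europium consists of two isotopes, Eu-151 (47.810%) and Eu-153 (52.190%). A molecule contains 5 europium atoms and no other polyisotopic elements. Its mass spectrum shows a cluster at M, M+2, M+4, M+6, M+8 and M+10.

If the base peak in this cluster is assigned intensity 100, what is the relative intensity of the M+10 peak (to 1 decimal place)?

11.9

Term probabilities: M 0.0250, M+2 0.1363, M+4 0.2977, M+6 0.3249, M+8 0.1774, M+10 0.0387. Base peak = M+6.
P(M+6) = C(5,3) × 0.47810^2 × 0.52190^3 = 10 × 0.22857961 × 0.14215492 = 0.324937 (base)
P(M+10) = C(5,5) × 0.47810^0 × 0.52190^5 = 1 × 1.0000 × 0.0387201 = 0.038720
Relative intensity = 0.038720 / 0.324937 × 100 = 11.9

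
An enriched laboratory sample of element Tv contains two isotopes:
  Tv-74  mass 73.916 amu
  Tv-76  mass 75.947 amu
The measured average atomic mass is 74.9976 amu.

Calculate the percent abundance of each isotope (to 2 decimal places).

Writing the weighted mean with unknown fraction x of Tv-74:
73.916·x + 75.947·(1 − x) = 74.9976
(73.916 − 75.947)·x = 74.9976 − 75.947
x = -0.9494 / -2.031 = 0.46745 → 46.75% Tv-74, 53.25% Tv-76.

Tv-74: 46.75%, Tv-76: 53.25%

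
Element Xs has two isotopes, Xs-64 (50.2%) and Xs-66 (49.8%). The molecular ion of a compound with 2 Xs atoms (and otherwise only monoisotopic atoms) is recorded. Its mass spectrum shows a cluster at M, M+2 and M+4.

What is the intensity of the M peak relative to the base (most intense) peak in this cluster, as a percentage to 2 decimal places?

(0.502 + 0.498)^2 gives M 0.2520, M+2 0.5000, M+4 0.2480; the largest is M+2.
P(M+2) = C(2,1) × 0.502^1 × 0.498^1 = 2 × 0.5020 × 0.4980 = 0.499992 (base)
P(M) = C(2,0) × 0.502^2 × 0.498^0 = 1 × 0.252004 × 1.0000 = 0.252004
Relative intensity = 0.252004 / 0.499992 × 100 = 50.40

50.40%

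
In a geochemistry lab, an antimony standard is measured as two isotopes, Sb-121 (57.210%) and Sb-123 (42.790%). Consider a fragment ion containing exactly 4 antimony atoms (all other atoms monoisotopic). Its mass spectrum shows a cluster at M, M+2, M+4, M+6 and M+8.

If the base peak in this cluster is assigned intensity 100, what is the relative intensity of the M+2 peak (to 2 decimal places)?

(0.57210 + 0.42790)^4 gives M 0.1071, M+2 0.3205, M+4 0.3596, M+6 0.1793, M+8 0.0335; the largest is M+4.
P(M+4) = C(4,2) × 0.57210^2 × 0.42790^2 = 6 × 0.32729841 × 0.18309841 = 0.359567 (base)
P(M+2) = C(4,1) × 0.57210^3 × 0.42790^1 = 4 × 0.18724742 × 0.4279 = 0.320493
Relative intensity = 0.320493 / 0.359567 × 100 = 89.13

89.13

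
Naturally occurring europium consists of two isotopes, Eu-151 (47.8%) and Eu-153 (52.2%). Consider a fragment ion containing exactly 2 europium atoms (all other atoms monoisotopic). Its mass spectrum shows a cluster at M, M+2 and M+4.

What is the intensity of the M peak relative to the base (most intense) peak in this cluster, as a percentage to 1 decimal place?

45.8%

Binomial terms of (0.478 + 0.522)^2: M 0.2285, M+2 0.4990, M+4 0.2725 → M+2 is the base peak.
P(M+2) = C(2,1) × 0.478^1 × 0.522^1 = 2 × 0.4780 × 0.5220 = 0.499032 (base)
P(M) = C(2,0) × 0.478^2 × 0.522^0 = 1 × 0.228484 × 1.0000 = 0.228484
Relative intensity = 0.228484 / 0.499032 × 100 = 45.8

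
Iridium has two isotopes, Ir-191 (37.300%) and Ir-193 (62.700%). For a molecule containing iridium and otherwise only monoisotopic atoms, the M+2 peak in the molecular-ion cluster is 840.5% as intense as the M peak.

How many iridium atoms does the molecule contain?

For n independent Ir atoms, I(M+2)/I(M) = n · (abundance Ir-193) / (abundance Ir-191) = n · 0.62700/0.37300.
n = 8.405 × 0.37300/0.62700 = 5.00 ≈ 5

5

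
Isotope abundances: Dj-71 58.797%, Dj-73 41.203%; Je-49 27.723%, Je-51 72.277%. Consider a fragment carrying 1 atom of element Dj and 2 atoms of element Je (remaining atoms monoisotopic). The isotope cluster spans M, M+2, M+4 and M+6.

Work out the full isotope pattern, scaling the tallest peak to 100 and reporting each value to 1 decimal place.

9.6 : 56.6 : 100.0 : 45.6

Element Dj pattern (n=1): 0.58797 : 0.41203
Element Je pattern (n=2): 0.07685647 : 0.40074705 : 0.52239647
Convolve the two distributions (both contribute in 2-u steps):
  M: 0.58797×0.07685647 = 0.045189
  M+2: 0.58797×0.40074705 + 0.41203×0.07685647 = 0.267294
  M+4: 0.58797×0.52239647 + 0.41203×0.40074705 = 0.472273
  M+6: 0.41203×0.52239647 = 0.215243
Scale to base peak (0.472273) = 100: 9.6 : 56.6 : 100.0 : 45.6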